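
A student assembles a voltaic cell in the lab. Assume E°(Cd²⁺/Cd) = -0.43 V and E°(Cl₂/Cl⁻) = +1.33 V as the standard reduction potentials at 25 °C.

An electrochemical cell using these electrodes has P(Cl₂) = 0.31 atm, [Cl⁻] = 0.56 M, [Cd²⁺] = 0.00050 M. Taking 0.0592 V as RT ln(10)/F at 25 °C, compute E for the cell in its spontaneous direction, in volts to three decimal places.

Cl₂/Cl⁻ is the cathode (higher E°), Cd²⁺/Cd the anode: E°cell = +1.33 − (-0.43) = +1.76 V, n = 2.
Overall: Cl₂(g) + Cd(s) → 2 Cl⁻(aq) + Cd²⁺(aq)
Q = [Cl⁻]^2·[Cd²⁺] / (P(Cl₂)); log Q = -3.296.
E = E° − (0.0592/n) log Q = +1.76 − (0.0592/2)(-3.296) = +1.858 V.

+1.858 V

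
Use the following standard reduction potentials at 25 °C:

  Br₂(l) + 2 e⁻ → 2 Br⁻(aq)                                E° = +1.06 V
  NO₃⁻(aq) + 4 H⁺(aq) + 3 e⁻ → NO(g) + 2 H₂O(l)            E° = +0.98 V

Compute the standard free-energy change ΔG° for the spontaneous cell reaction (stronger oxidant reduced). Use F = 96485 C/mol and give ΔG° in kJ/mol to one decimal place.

-46.3 kJ/mol

Br₂/Br⁻ (E° = +1.06 V) is the cathode; NO₃⁻/NO (E° = +0.98 V) is the anode, so E°cell = +0.08 V.
Balancing electrons gives n = 6 (lcm of 2 and 3).
ΔG° = −nFE° = −(6)(96485)(+0.08) = -46,313 J = -46.3 kJ/mol.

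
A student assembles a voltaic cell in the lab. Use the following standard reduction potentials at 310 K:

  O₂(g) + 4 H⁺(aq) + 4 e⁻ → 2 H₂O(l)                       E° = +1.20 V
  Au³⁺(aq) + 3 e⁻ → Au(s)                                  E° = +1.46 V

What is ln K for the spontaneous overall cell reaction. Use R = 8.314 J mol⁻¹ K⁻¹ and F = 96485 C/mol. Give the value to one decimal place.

116.8

Cathode: Au³⁺/Au; anode: O₂/H₂O. E°cell = (+1.46) − (+1.20) = +0.26 V, with n = 12.
ΔG° = −nFE° = −RT ln K, so ln K = nFE°/(RT) = (12)(96485)(+0.26) / ((8.314)(310)) = 116.800.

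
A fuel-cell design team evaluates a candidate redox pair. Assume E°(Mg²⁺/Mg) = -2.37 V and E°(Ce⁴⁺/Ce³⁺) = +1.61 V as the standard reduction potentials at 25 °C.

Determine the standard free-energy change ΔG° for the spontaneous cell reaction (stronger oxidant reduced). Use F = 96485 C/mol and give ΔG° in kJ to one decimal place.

-768.0 kJ

Ce⁴⁺/Ce³⁺ (E° = +1.61 V) is the cathode; Mg²⁺/Mg (E° = -2.37 V) is the anode, so E°cell = +3.98 V.
Balancing electrons gives n = 2 (lcm of 1 and 2).
ΔG° = −nFE° = −(2)(96485)(+3.98) = -768,021 J = -768.0 kJ.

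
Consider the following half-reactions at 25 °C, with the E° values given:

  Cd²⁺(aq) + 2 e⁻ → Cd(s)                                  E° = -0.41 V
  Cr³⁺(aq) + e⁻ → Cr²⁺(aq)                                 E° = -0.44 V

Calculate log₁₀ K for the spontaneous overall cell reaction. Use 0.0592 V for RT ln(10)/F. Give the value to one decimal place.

1.0

Cathode: Cd²⁺/Cd; anode: Cr³⁺/Cr²⁺. E°cell = +0.03 V, n = 2.
log K = nE°cell / 0.0592 = (2)(+0.03) / 0.0592 = 1.0.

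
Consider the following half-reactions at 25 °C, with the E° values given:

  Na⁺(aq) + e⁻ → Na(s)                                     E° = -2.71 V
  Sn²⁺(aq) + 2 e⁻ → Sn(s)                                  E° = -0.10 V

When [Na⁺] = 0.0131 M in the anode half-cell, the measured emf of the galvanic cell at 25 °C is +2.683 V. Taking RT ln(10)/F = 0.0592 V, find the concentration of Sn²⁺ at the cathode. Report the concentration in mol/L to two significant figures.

0.050 M

Sn²⁺/Sn is the cathode, Na⁺/Na the anode: E°cell = +2.61 V, n = 2.
Overall reaction: Sn²⁺(aq) + 2 Na(s) → Sn(s) + 2 Na⁺(aq); Q = [Na⁺]^2/[Sn²⁺]^1.
From E = E° − (0.0592/n) log Q: log Q = (E° − E)·n/0.0592 = (+2.61 − (+2.683))·2/0.0592 = -2.4662.
So 1·log[Sn²⁺] = 2·log(0.0131) − log Q = -3.7655 − (-2.4662) = -1.2993; [Sn²⁺] = 10^(-1.2993) ≈ 0.050 M.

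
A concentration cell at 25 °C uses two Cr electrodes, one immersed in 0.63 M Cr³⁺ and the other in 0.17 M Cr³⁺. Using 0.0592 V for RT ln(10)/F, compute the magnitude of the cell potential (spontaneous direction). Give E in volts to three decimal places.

For a concentration cell E°cell = 0. The 0.63 M side is the cathode (reduction is favoured where [Cr³⁺] is higher).
With n = 3, E = −(0.0592/3) log([Cr³⁺]ₐₙ/[Cr³⁺]꜀ₐₜ) = −(0.0592/3) log(0.17/0.63) = −(0.0592/3)(-0.569) = +0.011 V.

+0.011 V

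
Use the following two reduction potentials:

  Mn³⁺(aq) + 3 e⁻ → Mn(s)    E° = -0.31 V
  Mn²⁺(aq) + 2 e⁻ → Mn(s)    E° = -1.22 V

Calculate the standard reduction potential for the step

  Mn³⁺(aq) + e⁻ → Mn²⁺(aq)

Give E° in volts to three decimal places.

+1.510 V

Sequential free energies add, so n₃E°₃ = n₁E°₁ + n₂E°₂.
With n₃ = 3, and the known step contributing 2×(-1.22) V, the unknown satisfies 1·E° = 3×(-0.31) − 2×(-1.22) = +1.510.
E° = +1.510 / 1 = +1.510 V.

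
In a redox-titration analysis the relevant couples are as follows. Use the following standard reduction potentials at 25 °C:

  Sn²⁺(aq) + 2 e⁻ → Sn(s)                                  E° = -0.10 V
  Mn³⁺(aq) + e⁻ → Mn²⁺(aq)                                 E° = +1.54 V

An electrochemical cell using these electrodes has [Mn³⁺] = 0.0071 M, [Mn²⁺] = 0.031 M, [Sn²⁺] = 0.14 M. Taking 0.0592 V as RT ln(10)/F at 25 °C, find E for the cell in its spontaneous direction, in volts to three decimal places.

+1.627 V

Mn³⁺/Mn²⁺ is the cathode (higher E°), Sn²⁺/Sn the anode: E°cell = +1.54 − (-0.10) = +1.64 V, n = 2.
Overall: 2 Mn³⁺(aq) + Sn(s) → 2 Mn²⁺(aq) + Sn²⁺(aq)
Q = [Mn²⁺]^2·[Sn²⁺] / ([Mn³⁺]^2); log Q = 0.426.
E = E° − (0.0592/n) log Q = +1.64 − (0.0592/2)(0.426) = +1.627 V.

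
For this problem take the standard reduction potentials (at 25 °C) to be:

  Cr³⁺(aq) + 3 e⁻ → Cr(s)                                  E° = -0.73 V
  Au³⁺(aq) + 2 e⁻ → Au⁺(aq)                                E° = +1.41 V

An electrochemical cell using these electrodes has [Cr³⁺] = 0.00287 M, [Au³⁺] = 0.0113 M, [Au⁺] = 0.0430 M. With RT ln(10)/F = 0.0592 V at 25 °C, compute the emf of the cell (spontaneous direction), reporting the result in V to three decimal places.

+2.173 V

Au³⁺/Au⁺ is the cathode (higher E°), Cr³⁺/Cr the anode: E°cell = +1.41 − (-0.73) = +2.14 V, n = 6.
Overall: 3 Au³⁺(aq) + 2 Cr(s) → 3 Au⁺(aq) + 2 Cr³⁺(aq)
Q = [Au⁺]^3·[Cr³⁺]^2 / ([Au³⁺]^3); log Q = -3.343.
E = E° − (0.0592/n) log Q = +2.14 − (0.0592/6)(-3.343) = +2.173 V.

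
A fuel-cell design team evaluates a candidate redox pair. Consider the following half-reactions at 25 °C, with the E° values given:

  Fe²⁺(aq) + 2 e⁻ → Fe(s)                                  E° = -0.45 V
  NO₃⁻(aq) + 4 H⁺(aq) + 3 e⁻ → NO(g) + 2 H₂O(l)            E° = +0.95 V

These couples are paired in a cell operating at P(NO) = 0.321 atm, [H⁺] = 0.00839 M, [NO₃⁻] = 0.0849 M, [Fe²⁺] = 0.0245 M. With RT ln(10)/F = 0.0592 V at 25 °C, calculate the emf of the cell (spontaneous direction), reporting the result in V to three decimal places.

NO₃⁻/NO is the cathode (higher E°), Fe²⁺/Fe the anode: E°cell = +0.95 − (-0.45) = +1.40 V, n = 6.
Overall: 2 NO₃⁻(aq) + 8 H⁺(aq) + 3 Fe(s) → 2 NO(g) + 4 H₂O(l) + 3 Fe²⁺(aq)
Q = P(NO)^2·[Fe²⁺]^3 / ([NO₃⁻]^2·[H⁺]^8); log Q = 12.933.
E = E° − (0.0592/n) log Q = +1.40 − (0.0592/6)(12.933) = +1.272 V.

+1.272 V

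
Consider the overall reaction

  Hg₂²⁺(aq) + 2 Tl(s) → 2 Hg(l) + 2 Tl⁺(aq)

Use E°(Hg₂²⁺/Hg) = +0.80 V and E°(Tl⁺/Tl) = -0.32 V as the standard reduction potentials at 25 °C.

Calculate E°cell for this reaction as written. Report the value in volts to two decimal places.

The Hg₂²⁺/Hg couple has the higher reduction potential, so it is the cathode; Tl⁺/Tl is oxidised at the anode.
E°cell = E°(cathode) − E°(anode) = (+0.80) − (-0.32) = +1.12 V.
Since E°cell > 0, the reaction is spontaneous under standard conditions.

+1.12 V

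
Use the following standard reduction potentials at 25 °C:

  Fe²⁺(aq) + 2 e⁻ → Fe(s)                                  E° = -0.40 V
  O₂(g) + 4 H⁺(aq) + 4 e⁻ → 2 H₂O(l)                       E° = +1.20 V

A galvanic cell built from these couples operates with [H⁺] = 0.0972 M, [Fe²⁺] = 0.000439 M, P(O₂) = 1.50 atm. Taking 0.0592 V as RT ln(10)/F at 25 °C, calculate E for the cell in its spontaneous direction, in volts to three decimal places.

O₂/H₂O is the cathode (higher E°), Fe²⁺/Fe the anode: E°cell = +1.20 − (-0.40) = +1.60 V, n = 4.
Overall: O₂(g) + 4 H⁺(aq) + 2 Fe(s) → 2 H₂O(l) + 2 Fe²⁺(aq)
Q = [Fe²⁺]^2 / (P(O₂)·[H⁺]^4); log Q = -2.842.
E = E° − (0.0592/n) log Q = +1.60 − (0.0592/4)(-2.842) = +1.642 V.

+1.642 V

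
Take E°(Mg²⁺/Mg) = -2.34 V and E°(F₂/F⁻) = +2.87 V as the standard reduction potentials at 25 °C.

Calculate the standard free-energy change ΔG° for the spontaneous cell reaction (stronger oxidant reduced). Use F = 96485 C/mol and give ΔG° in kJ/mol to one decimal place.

F₂/F⁻ (E° = +2.87 V) is the cathode; Mg²⁺/Mg (E° = -2.34 V) is the anode, so E°cell = +5.21 V.
Balancing electrons gives n = 2 (lcm of 2 and 2).
ΔG° = −nFE° = −(2)(96485)(+5.21) = -1,005,374 J = -1005.4 kJ/mol.

-1005.4 kJ/mol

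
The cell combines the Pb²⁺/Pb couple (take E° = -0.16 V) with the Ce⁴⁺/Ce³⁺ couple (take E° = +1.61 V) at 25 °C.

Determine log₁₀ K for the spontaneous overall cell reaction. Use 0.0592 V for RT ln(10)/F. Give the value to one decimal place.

59.8

Cathode: Ce⁴⁺/Ce³⁺; anode: Pb²⁺/Pb. E°cell = +1.77 V, n = 2.
log K = nE°cell / 0.0592 = (2)(+1.77) / 0.0592 = 59.8.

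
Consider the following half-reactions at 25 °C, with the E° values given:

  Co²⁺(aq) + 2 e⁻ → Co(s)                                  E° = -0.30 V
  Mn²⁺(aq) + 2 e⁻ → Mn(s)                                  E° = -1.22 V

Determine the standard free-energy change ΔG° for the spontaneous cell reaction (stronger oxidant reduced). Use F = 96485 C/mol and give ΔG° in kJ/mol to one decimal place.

-177.5 kJ/mol

Co²⁺/Co (E° = -0.30 V) is the cathode; Mn²⁺/Mn (E° = -1.22 V) is the anode, so E°cell = +0.92 V.
Balancing electrons gives n = 2 (lcm of 2 and 2).
ΔG° = −nFE° = −(2)(96485)(+0.92) = -177,532 J = -177.5 kJ/mol.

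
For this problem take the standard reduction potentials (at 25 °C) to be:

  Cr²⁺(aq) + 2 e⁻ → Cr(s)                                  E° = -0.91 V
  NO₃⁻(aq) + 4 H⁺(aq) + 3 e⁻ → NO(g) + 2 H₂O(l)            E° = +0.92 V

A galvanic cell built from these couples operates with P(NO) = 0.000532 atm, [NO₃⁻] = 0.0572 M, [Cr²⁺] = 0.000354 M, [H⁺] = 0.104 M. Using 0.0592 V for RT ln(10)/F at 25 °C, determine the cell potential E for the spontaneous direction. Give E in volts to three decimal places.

+1.895 V

NO₃⁻/NO is the cathode (higher E°), Cr²⁺/Cr the anode: E°cell = +0.92 − (-0.91) = +1.83 V, n = 6.
Overall: 2 NO₃⁻(aq) + 8 H⁺(aq) + 3 Cr(s) → 2 NO(g) + 4 H₂O(l) + 3 Cr²⁺(aq)
Q = P(NO)^2·[Cr²⁺]^3 / ([NO₃⁻]^2·[H⁺]^8); log Q = -6.552.
E = E° − (0.0592/n) log Q = +1.83 − (0.0592/6)(-6.552) = +1.895 V.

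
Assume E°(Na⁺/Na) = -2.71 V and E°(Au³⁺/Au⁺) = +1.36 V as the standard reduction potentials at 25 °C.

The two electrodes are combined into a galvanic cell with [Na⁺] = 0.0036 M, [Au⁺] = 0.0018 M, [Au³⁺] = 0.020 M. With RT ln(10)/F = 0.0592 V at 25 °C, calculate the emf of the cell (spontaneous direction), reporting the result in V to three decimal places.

+4.246 V

Au³⁺/Au⁺ is the cathode (higher E°), Na⁺/Na the anode: E°cell = +1.36 − (-2.71) = +4.07 V, n = 2.
Overall: Au³⁺(aq) + 2 Na(s) → Au⁺(aq) + 2 Na⁺(aq)
Q = [Au⁺]·[Na⁺]^2 / ([Au³⁺]); log Q = -5.933.
E = E° − (0.0592/n) log Q = +4.07 − (0.0592/2)(-5.933) = +4.246 V.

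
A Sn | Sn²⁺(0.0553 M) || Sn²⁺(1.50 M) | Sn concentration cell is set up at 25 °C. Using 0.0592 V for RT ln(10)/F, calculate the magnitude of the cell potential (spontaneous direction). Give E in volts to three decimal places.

For a concentration cell E°cell = 0. The 1.50 M side is the cathode (reduction is favoured where [Sn²⁺] is higher).
With n = 2, E = −(0.0592/2) log([Sn²⁺]ₐₙ/[Sn²⁺]꜀ₐₜ) = −(0.0592/2) log(0.0553/1.5) = −(0.0592/2)(-1.433) = +0.042 V.

+0.042 V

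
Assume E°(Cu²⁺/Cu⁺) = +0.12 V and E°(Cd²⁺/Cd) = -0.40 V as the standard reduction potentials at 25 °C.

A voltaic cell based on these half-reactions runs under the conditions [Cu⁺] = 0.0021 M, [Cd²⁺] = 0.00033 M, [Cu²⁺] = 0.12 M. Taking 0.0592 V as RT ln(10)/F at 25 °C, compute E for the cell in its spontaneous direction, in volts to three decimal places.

Cu²⁺/Cu⁺ is the cathode (higher E°), Cd²⁺/Cd the anode: E°cell = +0.12 − (-0.40) = +0.52 V, n = 2.
Overall: 2 Cu²⁺(aq) + Cd(s) → 2 Cu⁺(aq) + Cd²⁺(aq)
Q = [Cu⁺]^2·[Cd²⁺] / ([Cu²⁺]^2); log Q = -6.995.
E = E° − (0.0592/n) log Q = +0.52 − (0.0592/2)(-6.995) = +0.727 V.

+0.727 V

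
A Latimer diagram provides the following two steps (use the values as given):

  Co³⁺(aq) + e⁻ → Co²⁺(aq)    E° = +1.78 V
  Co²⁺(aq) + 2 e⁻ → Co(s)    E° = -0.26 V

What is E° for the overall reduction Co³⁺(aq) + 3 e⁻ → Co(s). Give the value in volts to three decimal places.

Standard free energies of sequential steps add: ΔG°₃ = ΔG°₁ + ΔG°₂, so n₃E°₃ = n₁E°₁ + n₂E°₂.
E°₃ = (1×+1.78 + 2×-0.26) / 3 = (+1.260) / 3 = +0.420 V.

+0.420 V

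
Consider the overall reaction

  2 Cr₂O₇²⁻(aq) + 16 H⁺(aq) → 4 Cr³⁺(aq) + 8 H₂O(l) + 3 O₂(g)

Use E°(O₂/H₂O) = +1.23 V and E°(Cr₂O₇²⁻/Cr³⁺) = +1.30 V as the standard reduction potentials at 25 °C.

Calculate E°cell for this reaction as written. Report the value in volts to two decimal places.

The Cr₂O₇²⁻/Cr³⁺ couple has the higher reduction potential, so it is the cathode; O₂/H₂O is oxidised at the anode.
E°cell = E°(cathode) − E°(anode) = (+1.30) − (+1.23) = +0.07 V.
Since E°cell > 0, the reaction is spontaneous under standard conditions.

+0.07 V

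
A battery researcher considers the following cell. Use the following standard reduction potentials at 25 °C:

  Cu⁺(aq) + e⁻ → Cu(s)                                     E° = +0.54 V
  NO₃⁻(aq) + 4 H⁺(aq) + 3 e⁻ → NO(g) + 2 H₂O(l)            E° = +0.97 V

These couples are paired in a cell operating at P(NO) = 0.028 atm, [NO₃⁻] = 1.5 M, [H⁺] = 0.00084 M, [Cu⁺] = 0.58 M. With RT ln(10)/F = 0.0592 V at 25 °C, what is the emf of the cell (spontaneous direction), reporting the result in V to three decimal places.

NO₃⁻/NO is the cathode (higher E°), Cu⁺/Cu the anode: E°cell = +0.97 − (+0.54) = +0.43 V, n = 3.
Overall: NO₃⁻(aq) + 4 H⁺(aq) + 3 Cu(s) → NO(g) + 2 H₂O(l) + 3 Cu⁺(aq)
Q = P(NO)·[Cu⁺]^3 / ([NO₃⁻]·[H⁺]^4); log Q = 9.864.
E = E° − (0.0592/n) log Q = +0.43 − (0.0592/3)(9.864) = +0.235 V.

+0.235 V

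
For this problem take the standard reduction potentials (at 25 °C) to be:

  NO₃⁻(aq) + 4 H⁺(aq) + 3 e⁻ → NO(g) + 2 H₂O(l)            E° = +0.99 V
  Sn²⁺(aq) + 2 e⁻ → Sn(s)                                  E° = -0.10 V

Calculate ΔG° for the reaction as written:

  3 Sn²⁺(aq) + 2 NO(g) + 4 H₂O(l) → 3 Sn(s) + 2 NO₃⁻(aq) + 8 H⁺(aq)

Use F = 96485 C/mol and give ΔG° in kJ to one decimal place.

As written, Sn²⁺/Sn is reduced (cathode) and NO₃⁻/NO is oxidised (anode), so E°cell = (-0.10) − (+0.99) = -1.09 V.
Balancing electrons gives n = 6.
ΔG° = −nFE° = −(6)(96485)(-1.09) = 631,012 J = +631.0 kJ.

+631.0 kJ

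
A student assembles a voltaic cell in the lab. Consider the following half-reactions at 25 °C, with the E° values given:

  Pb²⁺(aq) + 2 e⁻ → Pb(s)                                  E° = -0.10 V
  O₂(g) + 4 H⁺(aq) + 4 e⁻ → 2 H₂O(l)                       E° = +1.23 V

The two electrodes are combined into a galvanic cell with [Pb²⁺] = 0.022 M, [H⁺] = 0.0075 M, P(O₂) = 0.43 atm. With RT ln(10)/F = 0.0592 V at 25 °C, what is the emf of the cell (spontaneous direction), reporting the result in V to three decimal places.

O₂/H₂O is the cathode (higher E°), Pb²⁺/Pb the anode: E°cell = +1.23 − (-0.10) = +1.33 V, n = 4.
Overall: O₂(g) + 4 H⁺(aq) + 2 Pb(s) → 2 H₂O(l) + 2 Pb²⁺(aq)
Q = [Pb²⁺]^2 / (P(O₂)·[H⁺]^4); log Q = 5.551.
E = E° − (0.0592/n) log Q = +1.33 − (0.0592/4)(5.551) = +1.248 V.

+1.248 V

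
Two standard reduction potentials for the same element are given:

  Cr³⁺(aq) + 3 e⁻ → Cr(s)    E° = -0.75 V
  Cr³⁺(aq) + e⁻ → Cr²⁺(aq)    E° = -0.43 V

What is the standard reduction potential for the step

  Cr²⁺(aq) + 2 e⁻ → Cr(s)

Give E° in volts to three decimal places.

Sequential free energies add, so n₃E°₃ = n₁E°₁ + n₂E°₂.
With n₃ = 3, and the known step contributing 1×(-0.43) V, the unknown satisfies 2·E° = 3×(-0.75) − 1×(-0.43) = -1.820.
E° = -1.820 / 2 = -0.910 V.

-0.910 V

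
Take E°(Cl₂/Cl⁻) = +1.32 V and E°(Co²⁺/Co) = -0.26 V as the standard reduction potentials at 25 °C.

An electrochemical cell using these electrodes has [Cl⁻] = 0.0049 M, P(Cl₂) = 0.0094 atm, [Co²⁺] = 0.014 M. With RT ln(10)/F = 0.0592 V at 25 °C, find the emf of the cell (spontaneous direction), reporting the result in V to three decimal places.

Cl₂/Cl⁻ is the cathode (higher E°), Co²⁺/Co the anode: E°cell = +1.32 − (-0.26) = +1.58 V, n = 2.
Overall: Cl₂(g) + Co(s) → 2 Cl⁻(aq) + Co²⁺(aq)
Q = [Cl⁻]^2·[Co²⁺] / (P(Cl₂)); log Q = -4.447.
E = E° − (0.0592/n) log Q = +1.58 − (0.0592/2)(-4.447) = +1.712 V.

+1.712 V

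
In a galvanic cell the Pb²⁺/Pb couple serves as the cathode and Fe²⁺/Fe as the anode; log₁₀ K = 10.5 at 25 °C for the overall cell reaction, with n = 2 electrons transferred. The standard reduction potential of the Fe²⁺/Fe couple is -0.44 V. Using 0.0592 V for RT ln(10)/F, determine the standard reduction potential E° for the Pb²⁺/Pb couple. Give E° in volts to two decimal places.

E°cell = (0.0592/n)·log K = (0.0592/2)(10.5) = +0.311 V.
Since Pb²⁺/Pb is the cathode and Fe²⁺/Fe the anode, E°cell = E°(Pb²⁺/Pb) − E°(Fe²⁺/Fe).
So E°(Pb²⁺/Pb) = E°cell + E°(Fe²⁺/Fe) = +0.311 + (-0.44) = -0.13 V.

-0.13 V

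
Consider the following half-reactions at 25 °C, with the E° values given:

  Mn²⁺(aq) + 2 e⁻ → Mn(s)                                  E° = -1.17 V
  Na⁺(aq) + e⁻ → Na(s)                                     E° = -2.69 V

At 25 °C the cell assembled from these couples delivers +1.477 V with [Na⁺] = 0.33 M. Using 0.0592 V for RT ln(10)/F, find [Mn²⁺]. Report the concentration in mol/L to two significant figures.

Mn²⁺/Mn is the cathode, Na⁺/Na the anode: E°cell = +1.52 V, n = 2.
Overall reaction: Mn²⁺(aq) + 2 Na(s) → Mn(s) + 2 Na⁺(aq); Q = [Na⁺]^2/[Mn²⁺]^1.
From E = E° − (0.0592/n) log Q: log Q = (E° − E)·n/0.0592 = (+1.52 − (+1.477))·2/0.0592 = 1.4527.
So 1·log[Mn²⁺] = 2·log(0.33) − log Q = -0.9630 − (1.4527) = -2.4157; [Mn²⁺] = 10^(-2.4157) ≈ 0.0038 M.

0.0038 M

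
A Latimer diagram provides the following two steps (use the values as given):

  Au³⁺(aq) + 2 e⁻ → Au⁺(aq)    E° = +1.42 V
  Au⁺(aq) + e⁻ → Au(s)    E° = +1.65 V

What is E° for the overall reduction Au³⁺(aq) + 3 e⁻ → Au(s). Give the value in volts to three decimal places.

Adding the free-energy changes (−nFE°) of the two steps gives −n₃FE°₃ = −n₁FE°₁ − n₂FE°₂.
E°₃ = (2×+1.42 + 1×+1.65) / 3 = (+4.490) / 3 = +1.497 V.

+1.497 V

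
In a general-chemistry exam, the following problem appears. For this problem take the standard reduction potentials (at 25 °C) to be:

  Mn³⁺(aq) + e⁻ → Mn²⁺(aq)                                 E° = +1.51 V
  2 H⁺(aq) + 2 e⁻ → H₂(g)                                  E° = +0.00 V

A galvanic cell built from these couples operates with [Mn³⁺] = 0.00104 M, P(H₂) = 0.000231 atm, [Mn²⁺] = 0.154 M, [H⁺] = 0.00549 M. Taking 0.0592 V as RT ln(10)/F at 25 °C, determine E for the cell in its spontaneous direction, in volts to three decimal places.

Mn³⁺/Mn²⁺ is the cathode (higher E°), H⁺/H₂ the anode: E°cell = +1.51 − (+0.00) = +1.51 V, n = 2.
Overall: 2 Mn³⁺(aq) + H₂(g) → 2 Mn²⁺(aq) + 2 H⁺(aq)
Q = [Mn²⁺]^2·[H⁺]^2 / ([Mn³⁺]^2·P(H₂)); log Q = 3.457.
E = E° − (0.0592/n) log Q = +1.51 − (0.0592/2)(3.457) = +1.408 V.

+1.408 V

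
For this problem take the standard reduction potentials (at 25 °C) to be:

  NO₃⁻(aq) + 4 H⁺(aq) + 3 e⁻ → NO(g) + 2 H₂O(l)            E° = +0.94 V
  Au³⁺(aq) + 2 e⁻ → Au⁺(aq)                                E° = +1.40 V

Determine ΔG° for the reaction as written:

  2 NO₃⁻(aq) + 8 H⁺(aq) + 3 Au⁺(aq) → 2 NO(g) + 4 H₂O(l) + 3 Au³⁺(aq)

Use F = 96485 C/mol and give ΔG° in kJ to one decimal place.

+266.3 kJ

As written, NO₃⁻/NO is reduced (cathode) and Au³⁺/Au⁺ is oxidised (anode), so E°cell = (+0.94) − (+1.40) = -0.46 V.
Balancing electrons gives n = 6.
ΔG° = −nFE° = −(6)(96485)(-0.46) = 266,299 J = +266.3 kJ.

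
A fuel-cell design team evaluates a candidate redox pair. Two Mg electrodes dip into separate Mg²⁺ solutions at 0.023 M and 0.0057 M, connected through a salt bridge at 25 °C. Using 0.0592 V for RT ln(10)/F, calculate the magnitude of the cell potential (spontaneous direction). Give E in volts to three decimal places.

+0.018 V

For a concentration cell E°cell = 0. The 0.023 M side is the cathode (reduction is favoured where [Mg²⁺] is higher).
With n = 2, E = −(0.0592/2) log([Mg²⁺]ₐₙ/[Mg²⁺]꜀ₐₜ) = −(0.0592/2) log(0.0057/0.023) = −(0.0592/2)(-0.606) = +0.018 V.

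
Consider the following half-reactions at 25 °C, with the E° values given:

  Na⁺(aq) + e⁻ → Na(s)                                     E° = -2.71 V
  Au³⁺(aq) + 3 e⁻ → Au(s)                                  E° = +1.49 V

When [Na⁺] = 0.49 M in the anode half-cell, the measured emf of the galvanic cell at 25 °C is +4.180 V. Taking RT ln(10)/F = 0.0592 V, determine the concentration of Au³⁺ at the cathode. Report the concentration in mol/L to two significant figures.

0.011 M

Au³⁺/Au is the cathode, Na⁺/Na the anode: E°cell = +4.20 V, n = 3.
Overall reaction: Au³⁺(aq) + 3 Na(s) → Au(s) + 3 Na⁺(aq); Q = [Na⁺]^3/[Au³⁺]^1.
From E = E° − (0.0592/n) log Q: log Q = (E° − E)·n/0.0592 = (+4.20 − (+4.180))·3/0.0592 = 1.0135.
So 1·log[Au³⁺] = 3·log(0.49) − log Q = -0.9294 − (1.0135) = -1.9429; [Au³⁺] = 10^(-1.9429) ≈ 0.011 M.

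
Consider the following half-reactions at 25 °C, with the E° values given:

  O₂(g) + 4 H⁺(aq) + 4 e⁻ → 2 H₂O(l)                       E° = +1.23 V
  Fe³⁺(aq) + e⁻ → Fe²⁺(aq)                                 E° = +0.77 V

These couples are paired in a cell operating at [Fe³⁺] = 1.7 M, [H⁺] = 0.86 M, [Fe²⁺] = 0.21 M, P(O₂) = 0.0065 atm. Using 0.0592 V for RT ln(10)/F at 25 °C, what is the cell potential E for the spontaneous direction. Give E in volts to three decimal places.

+0.370 V

O₂/H₂O is the cathode (higher E°), Fe³⁺/Fe²⁺ the anode: E°cell = +1.23 − (+0.77) = +0.46 V, n = 4.
Overall: O₂(g) + 4 H⁺(aq) + 4 Fe²⁺(aq) → 2 H₂O(l) + 4 Fe³⁺(aq)
Q = [Fe³⁺]^4 / (P(O₂)·[H⁺]^4·[Fe²⁺]^4); log Q = 6.082.
E = E° − (0.0592/n) log Q = +0.46 − (0.0592/4)(6.082) = +0.370 V.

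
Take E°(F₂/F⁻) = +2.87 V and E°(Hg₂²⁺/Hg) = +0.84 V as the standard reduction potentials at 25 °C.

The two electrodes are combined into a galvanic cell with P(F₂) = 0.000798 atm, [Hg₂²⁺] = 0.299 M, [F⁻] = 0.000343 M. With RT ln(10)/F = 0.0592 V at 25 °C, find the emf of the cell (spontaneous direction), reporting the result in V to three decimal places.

F₂/F⁻ is the cathode (higher E°), Hg₂²⁺/Hg the anode: E°cell = +2.87 − (+0.84) = +2.03 V, n = 2.
Overall: F₂(g) + 2 Hg(l) → 2 F⁻(aq) + Hg₂²⁺(aq)
Q = [F⁻]^2·[Hg₂²⁺] / (P(F₂)); log Q = -4.356.
E = E° − (0.0592/n) log Q = +2.03 − (0.0592/2)(-4.356) = +2.159 V.

+2.159 V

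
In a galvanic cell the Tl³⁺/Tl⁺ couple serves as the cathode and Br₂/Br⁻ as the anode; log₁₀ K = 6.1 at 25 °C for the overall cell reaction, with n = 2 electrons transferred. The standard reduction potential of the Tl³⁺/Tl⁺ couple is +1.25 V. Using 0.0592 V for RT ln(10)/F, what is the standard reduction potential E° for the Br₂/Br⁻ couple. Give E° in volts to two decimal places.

+1.07 V

E°cell = (0.0592/n)·log K = (0.0592/2)(6.1) = +0.181 V.
Since Tl³⁺/Tl⁺ is the cathode and Br₂/Br⁻ the anode, E°cell = E°(Tl³⁺/Tl⁺) − E°(Br₂/Br⁻).
So E°(Br₂/Br⁻) = E°(Tl³⁺/Tl⁺) − E°cell = (+1.25) − (+0.181) = +1.07 V.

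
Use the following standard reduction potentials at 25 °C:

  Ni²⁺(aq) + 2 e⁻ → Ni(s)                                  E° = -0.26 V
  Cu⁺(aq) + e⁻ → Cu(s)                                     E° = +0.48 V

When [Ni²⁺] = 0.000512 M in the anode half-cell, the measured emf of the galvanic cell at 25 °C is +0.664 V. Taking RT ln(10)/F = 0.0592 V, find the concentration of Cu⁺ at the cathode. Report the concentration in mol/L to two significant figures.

0.0012 M

Cu⁺/Cu is the cathode, Ni²⁺/Ni the anode: E°cell = +0.74 V, n = 2.
Overall reaction: 2 Cu⁺(aq) + Ni(s) → 2 Cu(s) + Ni²⁺(aq); Q = [Ni²⁺]^1/[Cu⁺]^2.
From E = E° − (0.0592/n) log Q: log Q = (E° − E)·n/0.0592 = (+0.74 − (+0.664))·2/0.0592 = 2.5676.
So 2·log[Cu⁺] = 1·log(0.000512) − log Q = -3.2907 − (2.5676) = -5.8583; log[Cu⁺] = -5.8583 / 2 = -2.9291; [Cu⁺] = 10^(-2.9291) ≈ 0.0012 M.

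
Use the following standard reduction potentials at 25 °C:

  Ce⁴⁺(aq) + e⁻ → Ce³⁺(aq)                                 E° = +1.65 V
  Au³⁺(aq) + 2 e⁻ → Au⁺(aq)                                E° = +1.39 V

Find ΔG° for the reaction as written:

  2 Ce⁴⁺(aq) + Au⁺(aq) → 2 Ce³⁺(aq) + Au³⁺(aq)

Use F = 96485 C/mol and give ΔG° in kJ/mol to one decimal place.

As written, Ce⁴⁺/Ce³⁺ is reduced (cathode) and Au³⁺/Au⁺ is oxidised (anode), so E°cell = (+1.65) − (+1.39) = +0.26 V.
Balancing electrons gives n = 2.
ΔG° = −nFE° = −(2)(96485)(+0.26) = -50,172 J = -50.2 kJ/mol.

-50.2 kJ/mol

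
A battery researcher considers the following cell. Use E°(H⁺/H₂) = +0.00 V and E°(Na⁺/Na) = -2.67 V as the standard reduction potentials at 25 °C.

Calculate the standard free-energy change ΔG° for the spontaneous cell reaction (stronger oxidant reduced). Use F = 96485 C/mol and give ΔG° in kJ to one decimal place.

H⁺/H₂ (E° = +0.00 V) is the cathode; Na⁺/Na (E° = -2.67 V) is the anode, so E°cell = +2.67 V.
Balancing electrons gives n = 2 (lcm of 2 and 1).
ΔG° = −nFE° = −(2)(96485)(+2.67) = -515,230 J = -515.2 kJ.

-515.2 kJ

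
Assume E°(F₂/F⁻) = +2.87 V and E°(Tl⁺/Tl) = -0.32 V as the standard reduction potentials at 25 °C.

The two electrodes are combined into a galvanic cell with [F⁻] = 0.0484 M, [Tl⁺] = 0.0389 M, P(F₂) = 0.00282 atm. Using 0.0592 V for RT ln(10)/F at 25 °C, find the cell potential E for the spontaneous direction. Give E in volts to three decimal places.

F₂/F⁻ is the cathode (higher E°), Tl⁺/Tl the anode: E°cell = +2.87 − (-0.32) = +3.19 V, n = 2.
Overall: F₂(g) + 2 Tl(s) → 2 F⁻(aq) + 2 Tl⁺(aq)
Q = [F⁻]^2·[Tl⁺]^2 / (P(F₂)); log Q = -2.901.
E = E° − (0.0592/n) log Q = +3.19 − (0.0592/2)(-2.901) = +3.276 V.

+3.276 V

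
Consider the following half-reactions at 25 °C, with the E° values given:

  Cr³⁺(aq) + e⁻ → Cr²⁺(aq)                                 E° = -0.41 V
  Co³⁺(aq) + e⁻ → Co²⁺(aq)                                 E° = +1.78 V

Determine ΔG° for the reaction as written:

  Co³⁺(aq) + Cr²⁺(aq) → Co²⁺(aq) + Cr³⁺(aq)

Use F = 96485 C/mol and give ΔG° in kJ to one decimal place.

-211.3 kJ

As written, Co³⁺/Co²⁺ is reduced (cathode) and Cr³⁺/Cr²⁺ is oxidised (anode), so E°cell = (+1.78) − (-0.41) = +2.19 V.
Balancing electrons gives n = 1.
ΔG° = −nFE° = −(1)(96485)(+2.19) = -211,302 J = -211.3 kJ.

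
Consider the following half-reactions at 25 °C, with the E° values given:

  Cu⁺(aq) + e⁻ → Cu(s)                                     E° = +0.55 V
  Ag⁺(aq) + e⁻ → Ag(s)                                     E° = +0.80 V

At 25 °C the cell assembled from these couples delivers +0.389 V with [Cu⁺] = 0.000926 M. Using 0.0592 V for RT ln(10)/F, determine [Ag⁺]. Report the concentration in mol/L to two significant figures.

0.21 M

Ag⁺/Ag is the cathode, Cu⁺/Cu the anode: E°cell = +0.25 V, n = 1.
Overall reaction: Ag⁺(aq) + Cu(s) → Ag(s) + Cu⁺(aq); Q = [Cu⁺]^1/[Ag⁺]^1.
From E = E° − (0.0592/n) log Q: log Q = (E° − E)·n/0.0592 = (+0.25 − (+0.389))·1/0.0592 = -2.3480.
So 1·log[Ag⁺] = 1·log(0.000926) − log Q = -3.0334 − (-2.3480) = -0.6854; [Ag⁺] = 10^(-0.6854) ≈ 0.21 M.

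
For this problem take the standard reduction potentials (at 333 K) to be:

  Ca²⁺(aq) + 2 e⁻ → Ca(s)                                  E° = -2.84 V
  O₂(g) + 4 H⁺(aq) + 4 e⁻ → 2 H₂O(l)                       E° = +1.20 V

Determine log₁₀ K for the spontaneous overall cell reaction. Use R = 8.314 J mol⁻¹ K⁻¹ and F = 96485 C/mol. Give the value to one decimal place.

244.6

Cathode: O₂/H₂O; anode: Ca²⁺/Ca. E°cell = (+1.20) − (-2.84) = +4.04 V, with n = 4.
ΔG° = −nFE° = −RT ln K, so ln K = nFE°/(RT) = (4)(96485)(+4.04) / ((8.314)(333)) = 563.180.
log₁₀ K = 563.180 / ln 10 = 244.6.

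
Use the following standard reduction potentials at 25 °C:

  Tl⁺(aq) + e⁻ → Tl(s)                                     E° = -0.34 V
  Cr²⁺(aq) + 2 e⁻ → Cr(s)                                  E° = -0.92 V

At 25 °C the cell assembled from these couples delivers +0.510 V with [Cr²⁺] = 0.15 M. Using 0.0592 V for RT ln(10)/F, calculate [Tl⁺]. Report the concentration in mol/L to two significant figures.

0.025 M

Tl⁺/Tl is the cathode, Cr²⁺/Cr the anode: E°cell = +0.58 V, n = 2.
Overall reaction: 2 Tl⁺(aq) + Cr(s) → 2 Tl(s) + Cr²⁺(aq); Q = [Cr²⁺]^1/[Tl⁺]^2.
From E = E° − (0.0592/n) log Q: log Q = (E° − E)·n/0.0592 = (+0.58 − (+0.510))·2/0.0592 = 2.3649.
So 2·log[Tl⁺] = 1·log(0.15) − log Q = -0.8239 − (2.3649) = -3.1888; log[Tl⁺] = -3.1888 / 2 = -1.5944; [Tl⁺] = 10^(-1.5944) ≈ 0.025 M.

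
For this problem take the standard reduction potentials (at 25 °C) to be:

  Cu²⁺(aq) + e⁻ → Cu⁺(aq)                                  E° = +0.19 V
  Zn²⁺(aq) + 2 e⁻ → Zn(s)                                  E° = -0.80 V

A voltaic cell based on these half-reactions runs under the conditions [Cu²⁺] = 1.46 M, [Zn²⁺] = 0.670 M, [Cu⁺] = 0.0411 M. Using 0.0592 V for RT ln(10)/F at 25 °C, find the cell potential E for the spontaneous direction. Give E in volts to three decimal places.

+1.087 V

Cu²⁺/Cu⁺ is the cathode (higher E°), Zn²⁺/Zn the anode: E°cell = +0.19 − (-0.80) = +0.99 V, n = 2.
Overall: 2 Cu²⁺(aq) + Zn(s) → 2 Cu⁺(aq) + Zn²⁺(aq)
Q = [Cu⁺]^2·[Zn²⁺] / ([Cu²⁺]^2); log Q = -3.275.
E = E° − (0.0592/n) log Q = +0.99 − (0.0592/2)(-3.275) = +1.087 V.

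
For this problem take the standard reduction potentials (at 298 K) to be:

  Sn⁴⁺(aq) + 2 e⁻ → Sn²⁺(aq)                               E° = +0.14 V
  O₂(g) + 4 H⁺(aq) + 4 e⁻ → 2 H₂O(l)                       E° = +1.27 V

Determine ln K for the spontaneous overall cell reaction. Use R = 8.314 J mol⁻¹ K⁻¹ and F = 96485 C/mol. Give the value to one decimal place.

176.0

Cathode: O₂/H₂O; anode: Sn⁴⁺/Sn²⁺. E°cell = (+1.27) − (+0.14) = +1.13 V, with n = 4.
ΔG° = −nFE° = −RT ln K, so ln K = nFE°/(RT) = (4)(96485)(+1.13) / ((8.314)(298)) = 176.024.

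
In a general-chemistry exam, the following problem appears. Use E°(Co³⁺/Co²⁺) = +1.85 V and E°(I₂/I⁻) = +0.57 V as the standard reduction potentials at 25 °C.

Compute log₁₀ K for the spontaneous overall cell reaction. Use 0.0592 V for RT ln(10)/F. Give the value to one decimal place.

Cathode: Co³⁺/Co²⁺; anode: I₂/I⁻. E°cell = +1.28 V, n = 2.
log K = nE°cell / 0.0592 = (2)(+1.28) / 0.0592 = 43.2.

43.2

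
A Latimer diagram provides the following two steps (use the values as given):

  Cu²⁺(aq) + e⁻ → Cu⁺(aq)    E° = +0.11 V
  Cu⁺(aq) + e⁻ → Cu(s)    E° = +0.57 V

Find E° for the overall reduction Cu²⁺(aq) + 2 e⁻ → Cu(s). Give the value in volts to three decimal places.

Standard free energies of sequential steps add: ΔG°₃ = ΔG°₁ + ΔG°₂, so n₃E°₃ = n₁E°₁ + n₂E°₂.
E°₃ = (1×+0.11 + 1×+0.57) / 2 = (+0.680) / 2 = +0.340 V.

+0.340 V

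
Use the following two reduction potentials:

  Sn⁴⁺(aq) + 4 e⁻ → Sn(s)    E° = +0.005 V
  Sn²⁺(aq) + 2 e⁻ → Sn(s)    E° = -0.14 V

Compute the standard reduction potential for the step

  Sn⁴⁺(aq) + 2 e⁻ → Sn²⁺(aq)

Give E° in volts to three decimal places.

Sequential free energies add, so n₃E°₃ = n₁E°₁ + n₂E°₂.
With n₃ = 4, and the known step contributing 2×(-0.14) V, the unknown satisfies 2·E° = 4×(+0.005) − 2×(-0.14) = +0.300.
E° = +0.300 / 2 = +0.150 V.

+0.150 V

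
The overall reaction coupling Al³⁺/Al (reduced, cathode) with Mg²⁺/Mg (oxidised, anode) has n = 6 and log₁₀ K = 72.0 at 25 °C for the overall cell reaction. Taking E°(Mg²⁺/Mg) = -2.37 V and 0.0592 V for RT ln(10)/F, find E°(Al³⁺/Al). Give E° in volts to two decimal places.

E°cell = (0.0592/n)·log K = (0.0592/6)(72.0) = +0.710 V.
Since Al³⁺/Al is the cathode and Mg²⁺/Mg the anode, E°cell = E°(Al³⁺/Al) − E°(Mg²⁺/Mg).
So E°(Al³⁺/Al) = E°cell + E°(Mg²⁺/Mg) = +0.710 + (-2.37) = -1.66 V.

-1.66 V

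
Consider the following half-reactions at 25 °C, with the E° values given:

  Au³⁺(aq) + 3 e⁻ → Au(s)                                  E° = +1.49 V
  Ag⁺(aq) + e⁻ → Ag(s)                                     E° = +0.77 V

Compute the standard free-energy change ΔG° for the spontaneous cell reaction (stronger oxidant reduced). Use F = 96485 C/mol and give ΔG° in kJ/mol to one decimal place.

Au³⁺/Au (E° = +1.49 V) is the cathode; Ag⁺/Ag (E° = +0.77 V) is the anode, so E°cell = +0.72 V.
Balancing electrons gives n = 3 (lcm of 3 and 1).
ΔG° = −nFE° = −(3)(96485)(+0.72) = -208,408 J = -208.4 kJ/mol.

-208.4 kJ/mol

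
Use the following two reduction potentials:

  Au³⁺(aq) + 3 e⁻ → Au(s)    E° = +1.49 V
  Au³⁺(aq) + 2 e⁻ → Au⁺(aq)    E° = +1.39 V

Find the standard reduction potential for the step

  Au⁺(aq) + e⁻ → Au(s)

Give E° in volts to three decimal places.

Sequential free energies add, so n₃E°₃ = n₁E°₁ + n₂E°₂.
With n₃ = 3, and the known step contributing 2×(+1.39) V, the unknown satisfies 1·E° = 3×(+1.49) − 2×(+1.39) = +1.690.
E° = +1.690 / 1 = +1.690 V.

+1.690 V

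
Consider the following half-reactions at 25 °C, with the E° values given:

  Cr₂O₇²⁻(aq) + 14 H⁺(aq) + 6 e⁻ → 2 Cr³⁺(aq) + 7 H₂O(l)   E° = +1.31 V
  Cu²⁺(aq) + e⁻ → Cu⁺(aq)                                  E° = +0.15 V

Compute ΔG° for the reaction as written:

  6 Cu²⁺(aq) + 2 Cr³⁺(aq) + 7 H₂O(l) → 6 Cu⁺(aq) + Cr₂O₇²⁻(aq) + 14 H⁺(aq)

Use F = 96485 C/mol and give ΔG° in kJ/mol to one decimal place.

+671.5 kJ/mol

As written, Cu²⁺/Cu⁺ is reduced (cathode) and Cr₂O₇²⁻/Cr³⁺ is oxidised (anode), so E°cell = (+0.15) − (+1.31) = -1.16 V.
Balancing electrons gives n = 6.
ΔG° = −nFE° = −(6)(96485)(-1.16) = 671,536 J = +671.5 kJ/mol.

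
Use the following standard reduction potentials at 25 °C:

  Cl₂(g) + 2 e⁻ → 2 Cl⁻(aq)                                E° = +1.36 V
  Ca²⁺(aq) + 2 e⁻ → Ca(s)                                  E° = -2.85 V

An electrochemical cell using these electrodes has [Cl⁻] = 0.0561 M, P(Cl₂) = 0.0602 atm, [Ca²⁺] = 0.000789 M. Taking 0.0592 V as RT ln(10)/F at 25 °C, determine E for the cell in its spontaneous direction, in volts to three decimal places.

Cl₂/Cl⁻ is the cathode (higher E°), Ca²⁺/Ca the anode: E°cell = +1.36 − (-2.85) = +4.21 V, n = 2.
Overall: Cl₂(g) + Ca(s) → 2 Cl⁻(aq) + Ca²⁺(aq)
Q = [Cl⁻]^2·[Ca²⁺] / (P(Cl₂)); log Q = -4.385.
E = E° − (0.0592/n) log Q = +4.21 − (0.0592/2)(-4.385) = +4.340 V.

+4.340 V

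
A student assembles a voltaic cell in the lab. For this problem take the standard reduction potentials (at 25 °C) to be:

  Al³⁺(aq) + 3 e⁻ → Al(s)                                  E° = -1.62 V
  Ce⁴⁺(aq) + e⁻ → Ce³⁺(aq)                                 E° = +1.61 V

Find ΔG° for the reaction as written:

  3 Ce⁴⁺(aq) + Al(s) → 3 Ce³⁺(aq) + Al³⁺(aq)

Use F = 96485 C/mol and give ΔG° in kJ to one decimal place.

-934.9 kJ

As written, Ce⁴⁺/Ce³⁺ is reduced (cathode) and Al³⁺/Al is oxidised (anode), so E°cell = (+1.61) − (-1.62) = +3.23 V.
Balancing electrons gives n = 3.
ΔG° = −nFE° = −(3)(96485)(+3.23) = -934,940 J = -934.9 kJ.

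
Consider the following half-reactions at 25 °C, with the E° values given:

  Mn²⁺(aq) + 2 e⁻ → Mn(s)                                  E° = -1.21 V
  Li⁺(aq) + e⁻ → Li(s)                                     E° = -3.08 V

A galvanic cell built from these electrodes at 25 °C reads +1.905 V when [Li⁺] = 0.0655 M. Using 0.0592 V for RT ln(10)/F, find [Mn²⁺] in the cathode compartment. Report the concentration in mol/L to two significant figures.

0.065 M

Mn²⁺/Mn is the cathode, Li⁺/Li the anode: E°cell = +1.87 V, n = 2.
Overall reaction: Mn²⁺(aq) + 2 Li(s) → Mn(s) + 2 Li⁺(aq); Q = [Li⁺]^2/[Mn²⁺]^1.
From E = E° − (0.0592/n) log Q: log Q = (E° − E)·n/0.0592 = (+1.87 − (+1.905))·2/0.0592 = -1.1824.
So 1·log[Mn²⁺] = 2·log(0.0655) − log Q = -2.3675 − (-1.1824) = -1.1851; [Mn²⁺] = 10^(-1.1851) ≈ 0.065 M.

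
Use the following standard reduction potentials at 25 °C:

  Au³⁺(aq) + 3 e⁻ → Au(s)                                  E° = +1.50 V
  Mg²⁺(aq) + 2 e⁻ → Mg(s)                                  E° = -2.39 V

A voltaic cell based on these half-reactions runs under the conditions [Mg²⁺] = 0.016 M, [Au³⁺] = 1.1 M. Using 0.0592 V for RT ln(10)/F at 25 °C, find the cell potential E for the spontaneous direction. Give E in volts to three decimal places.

+3.944 V

Au³⁺/Au is the cathode (higher E°), Mg²⁺/Mg the anode: E°cell = +1.50 − (-2.39) = +3.89 V, n = 6.
Overall: 2 Au³⁺(aq) + 3 Mg(s) → 2 Au(s) + 3 Mg²⁺(aq)
Q = [Mg²⁺]^3 / ([Au³⁺]^2); log Q = -5.470.
E = E° − (0.0592/n) log Q = +3.89 − (0.0592/6)(-5.470) = +3.944 V.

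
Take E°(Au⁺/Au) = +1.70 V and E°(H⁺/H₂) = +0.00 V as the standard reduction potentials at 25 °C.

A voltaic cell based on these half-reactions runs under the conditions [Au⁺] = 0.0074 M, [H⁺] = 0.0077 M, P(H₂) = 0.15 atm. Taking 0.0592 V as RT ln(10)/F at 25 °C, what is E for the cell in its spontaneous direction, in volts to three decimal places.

+1.675 V

Au⁺/Au is the cathode (higher E°), H⁺/H₂ the anode: E°cell = +1.70 − (+0.00) = +1.70 V, n = 2.
Overall: 2 Au⁺(aq) + H₂(g) → 2 Au(s) + 2 H⁺(aq)
Q = [H⁺]^2 / ([Au⁺]^2·P(H₂)); log Q = 0.858.
E = E° − (0.0592/n) log Q = +1.70 − (0.0592/2)(0.858) = +1.675 V.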